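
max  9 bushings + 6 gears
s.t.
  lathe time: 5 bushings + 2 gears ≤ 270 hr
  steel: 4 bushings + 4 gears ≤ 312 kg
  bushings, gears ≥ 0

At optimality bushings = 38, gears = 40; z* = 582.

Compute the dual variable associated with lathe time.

1

At the optimum: lathe time uses 270 of 270 (binding); steel uses 312 of 312 (binding).
Dual feasibility on the basic columns requires 5·y_lathe time + 4·y_steel = 9, 2·y_lathe time + 4·y_steel = 6.
Solving: y_lathe time = 1, y_steel = 1.
Shadow price of lathe time = 1.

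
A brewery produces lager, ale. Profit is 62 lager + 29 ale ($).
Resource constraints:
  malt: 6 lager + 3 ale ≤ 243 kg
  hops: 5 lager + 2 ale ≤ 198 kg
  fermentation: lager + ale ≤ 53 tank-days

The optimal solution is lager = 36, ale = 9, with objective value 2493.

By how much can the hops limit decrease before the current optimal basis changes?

8

Binding constraints: malt, hops. The basis is B = [[6,3],[5,2]] with det -3.
Per unit decrease in hops, x* moves by d = (-1, 2).
The basis stays optimal until fermentation becomes binding; allowable decrease = 8 kg.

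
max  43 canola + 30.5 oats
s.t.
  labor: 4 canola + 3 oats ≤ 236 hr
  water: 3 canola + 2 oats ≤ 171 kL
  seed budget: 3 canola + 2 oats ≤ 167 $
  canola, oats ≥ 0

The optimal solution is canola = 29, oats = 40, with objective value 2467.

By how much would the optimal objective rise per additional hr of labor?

Binding: labor and seed budget. Non-binding: water (4 unused).
By complementary slackness, y = 0 for the non-binding constraint.
The binding rows give the dual system: 4·y_labor + 3·y_seed budget = 43 and 3·y_labor + 2·y_seed budget = 30.5.
Solving: y_labor = 5.5, y_seed budget = 7.
Shadow price of labor = 5.5.

5.5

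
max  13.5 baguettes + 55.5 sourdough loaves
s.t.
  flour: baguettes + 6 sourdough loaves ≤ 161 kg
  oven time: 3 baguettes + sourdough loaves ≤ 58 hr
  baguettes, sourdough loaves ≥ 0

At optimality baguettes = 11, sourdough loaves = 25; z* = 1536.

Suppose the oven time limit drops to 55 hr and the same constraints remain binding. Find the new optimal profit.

1531.5

Check each constraint at x*: flour 161/161 (tight); oven time 58/58 (tight).
From A_Bᵀ y = c: 1·y_flour + 3·y_oven time = 13.5; 6·y_flour + 1·y_oven time = 55.5.
This yields shadow prices y_flour = 9, y_oven time = 1.5.
Δz = y_oven time·Δb = 1.5 × (-3) = -4.5, so new z* = 1536 − 4.5 = 1531.5.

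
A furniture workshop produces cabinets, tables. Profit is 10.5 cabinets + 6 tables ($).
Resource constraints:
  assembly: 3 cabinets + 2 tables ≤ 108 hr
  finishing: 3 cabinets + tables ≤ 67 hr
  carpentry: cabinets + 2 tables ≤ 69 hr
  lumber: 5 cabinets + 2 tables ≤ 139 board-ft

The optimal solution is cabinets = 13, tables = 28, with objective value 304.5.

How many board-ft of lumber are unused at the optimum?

18

lumber used = 5·13 + 2·28 = 121; slack = 139 − 121 = 18.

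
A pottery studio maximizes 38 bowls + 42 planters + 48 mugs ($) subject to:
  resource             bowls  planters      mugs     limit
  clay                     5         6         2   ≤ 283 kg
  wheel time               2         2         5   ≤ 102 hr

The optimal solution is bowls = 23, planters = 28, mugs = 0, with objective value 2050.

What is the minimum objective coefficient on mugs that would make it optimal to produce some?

53

At the optimum: clay uses 283 of 283 (binding); wheel time uses 102 of 102 (binding).
Dual feasibility on the basic columns requires 5·y_clay + 2·y_wheel time = 38, 6·y_clay + 2·y_wheel time = 42.
→ y_clay = 4 and y_wheel time = 9.
mugs enters the basis when its profit ≥ yᵀa₃ = 4·2 + 9·5 = 53.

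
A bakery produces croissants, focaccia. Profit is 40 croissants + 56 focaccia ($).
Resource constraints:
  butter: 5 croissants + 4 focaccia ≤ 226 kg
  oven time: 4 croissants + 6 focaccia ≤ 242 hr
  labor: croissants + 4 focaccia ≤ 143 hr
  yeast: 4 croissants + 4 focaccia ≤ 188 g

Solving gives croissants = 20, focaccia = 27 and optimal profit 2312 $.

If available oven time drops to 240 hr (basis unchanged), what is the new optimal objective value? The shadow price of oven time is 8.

2296

Δb = -2, so new z* = 2312 + (8)·(-2) = 2312 − 16 = 2296.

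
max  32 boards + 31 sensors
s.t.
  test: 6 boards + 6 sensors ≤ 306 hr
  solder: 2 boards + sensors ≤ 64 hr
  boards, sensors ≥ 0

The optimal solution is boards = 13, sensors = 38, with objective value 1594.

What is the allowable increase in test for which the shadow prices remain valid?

78

Binding constraints: test, solder. The basis is B = [[6,6],[2,1]] with det -6.
Per unit increase in test, x* moves by d = (-0.1667, 0.3333).
The basis stays optimal until boards reaches 0; allowable increase = 78 hr.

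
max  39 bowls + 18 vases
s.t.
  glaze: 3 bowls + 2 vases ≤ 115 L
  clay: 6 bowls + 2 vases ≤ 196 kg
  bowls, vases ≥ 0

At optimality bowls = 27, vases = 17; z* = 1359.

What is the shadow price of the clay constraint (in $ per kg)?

At the optimum: glaze uses 115 of 115 (binding); clay uses 196 of 196 (binding).
The binding rows give the dual system: 3·y_glaze + 6·y_clay = 39 and 2·y_glaze + 2·y_clay = 18.
This yields shadow prices y_glaze = 5, y_clay = 4.
Shadow price of clay = 4.

4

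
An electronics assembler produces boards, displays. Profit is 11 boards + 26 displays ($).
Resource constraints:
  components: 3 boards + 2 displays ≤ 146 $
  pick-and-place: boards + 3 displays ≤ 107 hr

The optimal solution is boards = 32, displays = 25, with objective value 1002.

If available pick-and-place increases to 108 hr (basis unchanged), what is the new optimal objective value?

Both components and pick-and-place are binding at x*.
The binding rows give the dual system: 3·y_components + 1·y_pick-and-place = 11 and 2·y_components + 3·y_pick-and-place = 26.
This yields shadow prices y_components = 1, y_pick-and-place = 8.
Δz = y_pick-and-place·Δb = 8 × (1) = 8, so new z* = 1002 + 8 = 1010.

1010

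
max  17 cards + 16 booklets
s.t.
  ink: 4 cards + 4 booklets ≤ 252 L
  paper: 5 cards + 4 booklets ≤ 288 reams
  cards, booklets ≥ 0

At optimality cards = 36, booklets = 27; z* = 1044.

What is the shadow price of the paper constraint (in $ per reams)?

1

Check each constraint at x*: ink 252/252 (tight); paper 288/288 (tight).
From A_Bᵀ y = c: 4·y_ink + 5·y_paper = 17; 4·y_ink + 4·y_paper = 16.
→ y_ink = 3 and y_paper = 1.
Shadow price of paper = 1.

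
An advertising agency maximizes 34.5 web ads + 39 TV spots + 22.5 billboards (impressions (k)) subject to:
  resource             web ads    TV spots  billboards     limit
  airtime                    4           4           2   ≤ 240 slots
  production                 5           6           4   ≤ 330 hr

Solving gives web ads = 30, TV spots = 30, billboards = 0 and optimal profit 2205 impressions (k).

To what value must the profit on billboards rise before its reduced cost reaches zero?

Both airtime and production are binding at x*.
Dual feasibility on the basic columns requires 4·y_airtime + 5·y_production = 34.5, 4·y_airtime + 6·y_production = 39.
This yields shadow prices y_airtime = 3, y_production = 4.5.
billboards enters the basis when its profit ≥ yᵀa₃ = 3·2 + 4.5·4 = 24.

24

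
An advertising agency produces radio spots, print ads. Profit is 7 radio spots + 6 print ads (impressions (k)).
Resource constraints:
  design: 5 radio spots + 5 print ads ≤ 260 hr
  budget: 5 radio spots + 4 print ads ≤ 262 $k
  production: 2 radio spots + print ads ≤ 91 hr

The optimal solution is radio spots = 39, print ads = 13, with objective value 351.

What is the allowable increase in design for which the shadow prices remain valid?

25

Binding constraints: design, production. The basis is B = [[5,5],[2,1]] with det -5.
Per unit increase in design, x* moves by d = (-0.2, 0.4).
The basis stays optimal until budget becomes binding; allowable increase = 25 hr.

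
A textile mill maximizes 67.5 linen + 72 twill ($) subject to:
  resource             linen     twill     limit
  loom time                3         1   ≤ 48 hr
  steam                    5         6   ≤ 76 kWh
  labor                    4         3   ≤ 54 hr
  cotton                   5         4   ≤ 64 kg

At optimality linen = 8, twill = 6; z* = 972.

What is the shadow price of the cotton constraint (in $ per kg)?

Check each constraint at x*: loom time 30/48 (slack 18); steam 76/76 (tight); labor 50/54 (slack 4); cotton 64/64 (tight).
Since loom time, labor are not tight, their duals are 0.
The binding rows give the dual system: 5·y_steam + 5·y_cotton = 67.5 and 6·y_steam + 4·y_cotton = 72.
This yields shadow prices y_steam = 9, y_cotton = 4.5.
Shadow price of cotton = 4.5.

4.5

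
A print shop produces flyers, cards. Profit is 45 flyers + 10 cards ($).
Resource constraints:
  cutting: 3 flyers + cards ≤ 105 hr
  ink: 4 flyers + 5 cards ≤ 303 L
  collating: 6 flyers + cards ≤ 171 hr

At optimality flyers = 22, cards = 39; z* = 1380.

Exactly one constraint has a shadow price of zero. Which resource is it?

ink

cutting: 105/105 (binding)
ink: 283/303 (slack 20)
collating: 171/171 (binding)
By complementary slackness, a constraint with positive slack has shadow price 0 → ink.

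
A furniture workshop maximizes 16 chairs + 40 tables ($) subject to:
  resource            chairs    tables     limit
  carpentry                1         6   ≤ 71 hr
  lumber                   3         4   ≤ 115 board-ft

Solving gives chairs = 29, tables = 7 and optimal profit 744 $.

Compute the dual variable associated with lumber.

Check each constraint at x*: carpentry 71/71 (tight); lumber 115/115 (tight).
From A_Bᵀ y = c: 1·y_carpentry + 3·y_lumber = 16; 6·y_carpentry + 4·y_lumber = 40.
→ y_carpentry = 4 and y_lumber = 4.
Shadow price of lumber = 4.

4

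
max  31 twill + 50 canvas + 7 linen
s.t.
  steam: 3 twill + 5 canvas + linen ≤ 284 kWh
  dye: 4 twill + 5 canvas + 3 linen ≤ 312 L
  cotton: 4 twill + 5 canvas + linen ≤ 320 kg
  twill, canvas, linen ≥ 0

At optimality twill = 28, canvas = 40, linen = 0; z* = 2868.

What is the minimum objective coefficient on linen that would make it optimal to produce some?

Check each constraint at x*: steam 284/284 (tight); dye 312/312 (tight); cotton 312/320 (slack 8).
By complementary slackness, y = 0 for the non-binding constraint.
From A_Bᵀ y = c: 3·y_steam + 4·y_dye = 31; 5·y_steam + 5·y_dye = 50.
→ y_steam = 9 and y_dye = 1.
linen enters the basis when its profit ≥ yᵀa₃ = 9·1 + 1·3 = 12.

12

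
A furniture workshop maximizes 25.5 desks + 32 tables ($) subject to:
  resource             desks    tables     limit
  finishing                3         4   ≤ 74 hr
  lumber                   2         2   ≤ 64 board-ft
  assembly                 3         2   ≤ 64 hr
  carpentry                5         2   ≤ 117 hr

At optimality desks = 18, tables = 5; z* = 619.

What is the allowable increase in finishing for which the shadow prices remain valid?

54

Binding constraints: finishing, assembly. The basis is B = [[3,4],[3,2]] with det -6.
Per unit increase in finishing, x* moves by d = (-0.3333, 0.5).
The basis stays optimal until desks reaches 0; allowable increase = 54 hr.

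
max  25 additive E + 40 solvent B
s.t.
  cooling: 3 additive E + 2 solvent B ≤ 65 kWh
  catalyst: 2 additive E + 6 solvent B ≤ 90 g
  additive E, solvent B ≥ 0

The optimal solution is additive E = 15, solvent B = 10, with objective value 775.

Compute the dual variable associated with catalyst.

5

Both cooling and catalyst are binding at x*.
The binding rows give the dual system: 3·y_cooling + 2·y_catalyst = 25 and 2·y_cooling + 6·y_catalyst = 40.
Solving: y_cooling = 5, y_catalyst = 5.
Shadow price of catalyst = 5.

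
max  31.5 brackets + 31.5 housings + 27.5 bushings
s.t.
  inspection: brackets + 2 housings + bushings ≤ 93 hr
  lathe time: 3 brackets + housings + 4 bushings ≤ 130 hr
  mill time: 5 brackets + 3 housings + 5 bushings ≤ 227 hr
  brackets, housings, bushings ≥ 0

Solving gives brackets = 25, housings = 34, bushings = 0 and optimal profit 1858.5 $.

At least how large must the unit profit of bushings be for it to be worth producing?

Check each constraint at x*: inspection 93/93 (tight); lathe time 109/130 (slack 21); mill time 227/227 (tight).
Slack constraints have shadow price 0 (complementary slackness).
The binding rows give the dual system: 1·y_inspection + 5·y_mill time = 31.5 and 2·y_inspection + 3·y_mill time = 31.5.
Solving: y_inspection = 9, y_mill time = 4.5.
bushings enters the basis when its profit ≥ yᵀa₃ = 9·1 + 4.5·5 = 31.5.

31.5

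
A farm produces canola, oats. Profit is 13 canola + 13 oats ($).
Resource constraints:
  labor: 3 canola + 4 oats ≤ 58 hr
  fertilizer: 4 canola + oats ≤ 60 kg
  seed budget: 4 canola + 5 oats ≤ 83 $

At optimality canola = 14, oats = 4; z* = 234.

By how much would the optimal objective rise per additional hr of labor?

3

Check each constraint at x*: labor 58/58 (tight); fertilizer 60/60 (tight); seed budget 76/83 (slack 7).
Slack constraints have shadow price 0 (complementary slackness).
The binding rows give the dual system: 3·y_labor + 4·y_fertilizer = 13 and 4·y_labor + 1·y_fertilizer = 13.
→ y_labor = 3 and y_fertilizer = 1.
Shadow price of labor = 3.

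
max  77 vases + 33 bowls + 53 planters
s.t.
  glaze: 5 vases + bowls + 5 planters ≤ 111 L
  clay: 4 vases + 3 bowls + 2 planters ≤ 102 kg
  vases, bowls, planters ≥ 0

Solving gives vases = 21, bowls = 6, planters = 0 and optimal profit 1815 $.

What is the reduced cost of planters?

-8

At the optimum: glaze uses 111 of 111 (binding); clay uses 102 of 102 (binding).
From A_Bᵀ y = c: 5·y_glaze + 4·y_clay = 77; 1·y_glaze + 3·y_clay = 33.
Solving: y_glaze = 9, y_clay = 8.
Reduced cost of planters: c₃ − yᵀa₃ = 53 − (9·5 + 8·2) = 53 − 61 = -8.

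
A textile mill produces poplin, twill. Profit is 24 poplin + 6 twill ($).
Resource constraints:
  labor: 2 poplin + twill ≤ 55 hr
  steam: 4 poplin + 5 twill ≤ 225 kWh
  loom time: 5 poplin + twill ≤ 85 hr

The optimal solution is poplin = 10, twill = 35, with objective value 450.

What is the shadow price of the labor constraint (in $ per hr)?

2

Binding: labor and loom time. Non-binding: steam (10 unused).
Slack constraints have shadow price 0 (complementary slackness).
The binding rows give the dual system: 2·y_labor + 5·y_loom time = 24 and 1·y_labor + 1·y_loom time = 6.
Solving: y_labor = 2, y_loom time = 4.
Shadow price of labor = 2.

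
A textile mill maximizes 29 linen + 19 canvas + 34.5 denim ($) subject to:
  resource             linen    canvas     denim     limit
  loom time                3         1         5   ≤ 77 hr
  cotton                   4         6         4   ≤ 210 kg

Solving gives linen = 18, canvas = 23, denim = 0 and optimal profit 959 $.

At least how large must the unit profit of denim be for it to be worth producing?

43

At the optimum: loom time uses 77 of 77 (binding); cotton uses 210 of 210 (binding).
From A_Bᵀ y = c: 3·y_loom time + 4·y_cotton = 29; 1·y_loom time + 6·y_cotton = 19.
→ y_loom time = 7 and y_cotton = 2.
denim enters the basis when its profit ≥ yᵀa₃ = 7·5 + 2·4 = 43.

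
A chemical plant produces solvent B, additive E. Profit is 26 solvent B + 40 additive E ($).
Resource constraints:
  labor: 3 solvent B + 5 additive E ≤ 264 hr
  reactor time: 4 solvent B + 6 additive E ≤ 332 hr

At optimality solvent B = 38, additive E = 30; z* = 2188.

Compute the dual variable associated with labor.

Both labor and reactor time are binding at x*.
The binding rows give the dual system: 3·y_labor + 4·y_reactor time = 26 and 5·y_labor + 6·y_reactor time = 40.
This yields shadow prices y_labor = 2, y_reactor time = 5.
Shadow price of labor = 2.

2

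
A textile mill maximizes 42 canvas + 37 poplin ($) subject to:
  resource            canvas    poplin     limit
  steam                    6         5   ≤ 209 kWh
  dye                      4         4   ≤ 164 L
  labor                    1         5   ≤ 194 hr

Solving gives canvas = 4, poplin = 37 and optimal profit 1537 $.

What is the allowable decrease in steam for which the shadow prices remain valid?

1.25

Binding constraints: steam, dye. The basis is B = [[6,5],[4,4]] with det 4.
Per unit decrease in steam, x* moves by d = (-1, 1).
The basis stays optimal until labor becomes binding; allowable decrease = 1.25 kWh.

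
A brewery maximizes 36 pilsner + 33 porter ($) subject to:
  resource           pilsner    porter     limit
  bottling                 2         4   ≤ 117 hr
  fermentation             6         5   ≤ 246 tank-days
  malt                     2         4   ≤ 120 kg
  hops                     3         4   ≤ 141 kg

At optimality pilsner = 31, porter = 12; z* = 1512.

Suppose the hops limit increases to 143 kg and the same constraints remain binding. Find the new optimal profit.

1516

Check each constraint at x*: bottling 110/117 (slack 7); fermentation 246/246 (tight); malt 110/120 (slack 10); hops 141/141 (tight).
Since bottling, malt are not tight, their duals are 0.
The binding rows give the dual system: 6·y_fermentation + 3·y_hops = 36 and 5·y_fermentation + 4·y_hops = 33.
Solving: y_fermentation = 5, y_hops = 2.
Δz = y_hops·Δb = 2 × (2) = 4, so new z* = 1512 + 4 = 1516.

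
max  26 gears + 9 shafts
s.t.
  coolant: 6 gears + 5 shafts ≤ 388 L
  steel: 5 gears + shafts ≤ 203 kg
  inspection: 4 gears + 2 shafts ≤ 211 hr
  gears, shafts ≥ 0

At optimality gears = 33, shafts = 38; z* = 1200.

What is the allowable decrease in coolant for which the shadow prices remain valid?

144.4

Binding constraints: coolant, steel. The basis is B = [[6,5],[5,1]] with det -19.
Per unit decrease in coolant, x* moves by d = (0.0526, -0.2632).
The basis stays optimal until shafts reaches 0; allowable decrease = 144.4 L.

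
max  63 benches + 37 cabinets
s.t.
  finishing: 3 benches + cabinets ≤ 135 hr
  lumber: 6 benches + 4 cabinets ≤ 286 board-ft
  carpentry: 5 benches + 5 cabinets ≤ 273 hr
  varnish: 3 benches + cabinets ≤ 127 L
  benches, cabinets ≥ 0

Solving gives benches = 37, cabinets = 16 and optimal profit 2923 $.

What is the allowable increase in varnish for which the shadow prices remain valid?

Binding constraints: lumber, varnish. The basis is B = [[6,4],[3,1]] with det -6.
Per unit increase in varnish, x* moves by d = (0.6667, -1).
The basis stays optimal until finishing becomes binding; allowable increase = 8 L.

8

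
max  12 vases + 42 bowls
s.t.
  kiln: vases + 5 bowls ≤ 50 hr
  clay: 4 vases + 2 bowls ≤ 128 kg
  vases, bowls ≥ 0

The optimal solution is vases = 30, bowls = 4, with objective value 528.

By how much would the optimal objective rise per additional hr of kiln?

Both kiln and clay are binding at x*.
From A_Bᵀ y = c: 1·y_kiln + 4·y_clay = 12; 5·y_kiln + 2·y_clay = 42.
This yields shadow prices y_kiln = 8, y_clay = 1.
Shadow price of kiln = 8.

8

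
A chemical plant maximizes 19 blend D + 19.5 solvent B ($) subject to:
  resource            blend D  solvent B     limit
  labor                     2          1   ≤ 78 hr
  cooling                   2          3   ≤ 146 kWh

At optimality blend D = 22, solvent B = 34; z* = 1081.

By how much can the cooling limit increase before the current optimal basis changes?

88

Binding constraints: labor, cooling. The basis is B = [[2,1],[2,3]] with det 4.
Per unit increase in cooling, x* moves by d = (-0.25, 0.5).
The basis stays optimal until blend D reaches 0; allowable increase = 88 kWh.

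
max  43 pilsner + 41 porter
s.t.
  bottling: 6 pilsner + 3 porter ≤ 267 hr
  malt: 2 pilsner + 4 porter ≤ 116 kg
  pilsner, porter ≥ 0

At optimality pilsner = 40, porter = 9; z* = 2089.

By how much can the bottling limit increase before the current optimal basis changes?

Binding constraints: bottling, malt. The basis is B = [[6,3],[2,4]] with det 18.
Per unit increase in bottling, x* moves by d = (0.2222, -0.1111).
The basis stays optimal until porter reaches 0; allowable increase = 81 hr.

81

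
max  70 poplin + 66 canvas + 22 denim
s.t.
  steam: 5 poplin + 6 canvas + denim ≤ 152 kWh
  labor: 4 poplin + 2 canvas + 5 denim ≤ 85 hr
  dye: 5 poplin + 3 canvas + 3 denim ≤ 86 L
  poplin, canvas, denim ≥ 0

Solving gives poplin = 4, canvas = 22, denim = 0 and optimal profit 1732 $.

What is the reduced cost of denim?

-4

Binding: steam and dye. Non-binding: labor (25 unused).
Since labor is not tight, its dual is 0.
The binding rows give the dual system: 5·y_steam + 5·y_dye = 70 and 6·y_steam + 3·y_dye = 66.
→ y_steam = 8 and y_dye = 6.
Reduced cost of denim: c₃ − yᵀa₃ = 22 − (8·1 + 6·3) = 22 − 26 = -4.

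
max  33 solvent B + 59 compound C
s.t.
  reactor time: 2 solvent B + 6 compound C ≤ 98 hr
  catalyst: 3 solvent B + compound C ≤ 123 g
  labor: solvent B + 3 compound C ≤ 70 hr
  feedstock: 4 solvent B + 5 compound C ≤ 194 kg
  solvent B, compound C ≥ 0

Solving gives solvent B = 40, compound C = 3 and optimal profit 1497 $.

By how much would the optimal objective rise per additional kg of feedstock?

0

At the optimum: reactor time uses 98 of 98 (binding); catalyst uses 123 of 123 (binding); labor uses 49 of 70 (slack = 21); feedstock uses 175 of 194 (slack = 19).
Slack constraints have shadow price 0 (complementary slackness).
From A_Bᵀ y = c: 2·y_reactor time + 3·y_catalyst = 33; 6·y_reactor time + 1·y_catalyst = 59.
Solving: y_reactor time = 9, y_catalyst = 5.
Shadow price of feedstock = 0.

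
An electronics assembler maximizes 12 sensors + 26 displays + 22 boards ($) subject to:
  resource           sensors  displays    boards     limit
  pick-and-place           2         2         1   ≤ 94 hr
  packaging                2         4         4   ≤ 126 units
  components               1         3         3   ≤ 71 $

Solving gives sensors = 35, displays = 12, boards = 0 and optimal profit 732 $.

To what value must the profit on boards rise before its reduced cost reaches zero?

Binding: pick-and-place and components. Non-binding: packaging (8 unused).
Since packaging is not tight, its dual is 0.
The binding rows give the dual system: 2·y_pick-and-place + 1·y_components = 12 and 2·y_pick-and-place + 3·y_components = 26.
This yields shadow prices y_pick-and-place = 2.5, y_components = 7.
boards enters the basis when its profit ≥ yᵀa₃ = 2.5·1 + 7·3 = 23.5.

23.5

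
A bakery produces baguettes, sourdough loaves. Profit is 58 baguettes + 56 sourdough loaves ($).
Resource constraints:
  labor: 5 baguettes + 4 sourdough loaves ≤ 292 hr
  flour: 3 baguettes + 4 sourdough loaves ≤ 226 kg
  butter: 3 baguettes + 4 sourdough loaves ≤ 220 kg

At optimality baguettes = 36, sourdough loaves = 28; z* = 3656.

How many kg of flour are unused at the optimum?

6

flour used = 3·36 + 4·28 = 220; slack = 226 − 220 = 6.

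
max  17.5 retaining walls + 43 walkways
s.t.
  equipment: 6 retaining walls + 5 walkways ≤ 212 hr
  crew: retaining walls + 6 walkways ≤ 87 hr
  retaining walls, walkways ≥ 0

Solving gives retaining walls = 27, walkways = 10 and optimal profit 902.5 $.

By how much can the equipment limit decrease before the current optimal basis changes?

139.5

Binding constraints: equipment, crew. The basis is B = [[6,5],[1,6]] with det 31.
Per unit decrease in equipment, x* moves by d = (-0.1935, 0.0323).
The basis stays optimal until retaining walls reaches 0; allowable decrease = 139.5 hr.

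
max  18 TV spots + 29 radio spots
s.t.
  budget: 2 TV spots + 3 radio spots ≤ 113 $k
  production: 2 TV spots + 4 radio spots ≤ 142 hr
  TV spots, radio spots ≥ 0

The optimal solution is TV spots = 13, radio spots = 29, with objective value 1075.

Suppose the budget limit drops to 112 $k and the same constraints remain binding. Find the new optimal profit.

Check each constraint at x*: budget 113/113 (tight); production 142/142 (tight).
Dual feasibility on the basic columns requires 2·y_budget + 2·y_production = 18, 3·y_budget + 4·y_production = 29.
Solving: y_budget = 7, y_production = 2.
Δz = y_budget·Δb = 7 × (-1) = -7, so new z* = 1075 − 7 = 1068.

1068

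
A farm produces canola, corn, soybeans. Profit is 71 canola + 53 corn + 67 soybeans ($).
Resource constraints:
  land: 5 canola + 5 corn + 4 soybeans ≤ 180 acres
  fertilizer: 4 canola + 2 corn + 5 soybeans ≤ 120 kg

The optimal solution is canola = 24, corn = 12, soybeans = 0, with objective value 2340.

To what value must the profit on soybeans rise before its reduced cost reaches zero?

At the optimum: land uses 180 of 180 (binding); fertilizer uses 120 of 120 (binding).
The binding rows give the dual system: 5·y_land + 4·y_fertilizer = 71 and 5·y_land + 2·y_fertilizer = 53.
Solving: y_land = 7, y_fertilizer = 9.
soybeans enters the basis when its profit ≥ yᵀa₃ = 7·4 + 9·5 = 73.

73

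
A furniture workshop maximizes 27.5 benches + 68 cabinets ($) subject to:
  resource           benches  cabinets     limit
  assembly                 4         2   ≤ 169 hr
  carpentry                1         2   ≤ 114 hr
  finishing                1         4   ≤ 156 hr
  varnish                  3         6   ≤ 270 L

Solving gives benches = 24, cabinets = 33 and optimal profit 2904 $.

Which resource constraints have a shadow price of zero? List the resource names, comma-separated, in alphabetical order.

assembly: 162/169 (slack 7)
carpentry: 90/114 (slack 24)
finishing: 156/156 (binding)
varnish: 270/270 (binding)
By complementary slackness, a constraint with positive slack has shadow price 0 → assembly, carpentry.

assembly, carpentry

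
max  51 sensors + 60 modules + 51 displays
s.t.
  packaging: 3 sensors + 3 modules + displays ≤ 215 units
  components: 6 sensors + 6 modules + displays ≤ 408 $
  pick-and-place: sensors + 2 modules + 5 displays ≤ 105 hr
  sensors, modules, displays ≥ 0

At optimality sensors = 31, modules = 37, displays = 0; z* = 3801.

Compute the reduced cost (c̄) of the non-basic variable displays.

Check each constraint at x*: packaging 204/215 (slack 11); components 408/408 (tight); pick-and-place 105/105 (tight).
Since packaging is not tight, its dual is 0.
The binding rows give the dual system: 6·y_components + 1·y_pick-and-place = 51 and 6·y_components + 2·y_pick-and-place = 60.
→ y_components = 7 and y_pick-and-place = 9.
Reduced cost of displays: c₃ − yᵀa₃ = 51 − (7·1 + 9·5) = 51 − 52 = -1.

-1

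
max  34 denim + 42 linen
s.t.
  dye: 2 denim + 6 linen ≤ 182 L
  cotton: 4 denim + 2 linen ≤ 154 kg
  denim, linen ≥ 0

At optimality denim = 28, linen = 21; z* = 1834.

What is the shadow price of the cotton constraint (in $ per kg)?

At the optimum: dye uses 182 of 182 (binding); cotton uses 154 of 154 (binding).
From A_Bᵀ y = c: 2·y_dye + 4·y_cotton = 34; 6·y_dye + 2·y_cotton = 42.
Solving: y_dye = 5, y_cotton = 6.
Shadow price of cotton = 6.

6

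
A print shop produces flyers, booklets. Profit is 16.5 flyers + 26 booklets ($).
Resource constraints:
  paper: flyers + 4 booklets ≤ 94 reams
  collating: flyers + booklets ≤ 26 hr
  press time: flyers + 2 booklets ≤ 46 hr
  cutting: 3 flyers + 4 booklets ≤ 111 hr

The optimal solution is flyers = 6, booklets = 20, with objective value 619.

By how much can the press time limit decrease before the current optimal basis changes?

20

Binding constraints: collating, press time. The basis is B = [[1,1],[1,2]] with det 1.
Per unit decrease in press time, x* moves by d = (1, -1).
The basis stays optimal until booklets reaches 0; allowable decrease = 20 hr.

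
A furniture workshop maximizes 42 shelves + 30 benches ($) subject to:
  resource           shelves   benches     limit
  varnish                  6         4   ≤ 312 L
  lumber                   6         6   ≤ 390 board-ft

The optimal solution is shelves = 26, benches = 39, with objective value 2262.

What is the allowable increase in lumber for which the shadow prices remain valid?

78

Binding constraints: varnish, lumber. The basis is B = [[6,4],[6,6]] with det 12.
Per unit increase in lumber, x* moves by d = (-0.3333, 0.5).
The basis stays optimal until shelves reaches 0; allowable increase = 78 board-ft.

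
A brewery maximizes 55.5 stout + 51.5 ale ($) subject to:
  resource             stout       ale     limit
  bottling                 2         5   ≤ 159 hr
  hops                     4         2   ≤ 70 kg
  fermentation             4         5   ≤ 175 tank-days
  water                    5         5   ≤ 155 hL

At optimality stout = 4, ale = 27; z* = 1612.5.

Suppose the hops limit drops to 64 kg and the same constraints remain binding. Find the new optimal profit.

Binding: hops and water. Non-binding: bottling (16 unused), fermentation (24 unused).
Since bottling, fermentation are not tight, their duals are 0.
Dual feasibility on the basic columns requires 4·y_hops + 5·y_water = 55.5, 2·y_hops + 5·y_water = 51.5.
Solving: y_hops = 2, y_water = 9.5.
Δz = y_hops·Δb = 2 × (-6) = -12, so new z* = 1612.5 − 12 = 1600.5.

1600.5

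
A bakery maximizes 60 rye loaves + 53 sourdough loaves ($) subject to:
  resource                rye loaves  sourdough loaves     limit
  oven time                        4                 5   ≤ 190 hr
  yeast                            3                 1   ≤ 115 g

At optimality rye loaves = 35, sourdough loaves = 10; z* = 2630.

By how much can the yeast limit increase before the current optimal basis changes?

27.5

Binding constraints: oven time, yeast. The basis is B = [[4,5],[3,1]] with det -11.
Per unit increase in yeast, x* moves by d = (0.4545, -0.3636).
The basis stays optimal until sourdough loaves reaches 0; allowable increase = 27.5 g.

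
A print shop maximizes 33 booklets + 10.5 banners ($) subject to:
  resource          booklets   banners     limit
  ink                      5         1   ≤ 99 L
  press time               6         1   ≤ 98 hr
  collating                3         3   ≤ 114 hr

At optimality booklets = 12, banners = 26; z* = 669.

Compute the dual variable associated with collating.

Binding: press time and collating. Non-binding: ink (13 unused).
By complementary slackness, y = 0 for the non-binding constraint.
From A_Bᵀ y = c: 6·y_press time + 3·y_collating = 33; 1·y_press time + 3·y_collating = 10.5.
→ y_press time = 4.5 and y_collating = 2.
Shadow price of collating = 2.

2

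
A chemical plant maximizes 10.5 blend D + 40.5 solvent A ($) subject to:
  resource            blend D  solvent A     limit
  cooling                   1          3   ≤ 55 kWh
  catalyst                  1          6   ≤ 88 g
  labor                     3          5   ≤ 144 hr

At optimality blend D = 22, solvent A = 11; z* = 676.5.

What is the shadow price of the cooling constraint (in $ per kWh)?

7.5

Binding: cooling and catalyst. Non-binding: labor (23 unused).
Since labor is not tight, its dual is 0.
The binding rows give the dual system: 1·y_cooling + 1·y_catalyst = 10.5 and 3·y_cooling + 6·y_catalyst = 40.5.
→ y_cooling = 7.5 and y_catalyst = 3.
Shadow price of cooling = 7.5.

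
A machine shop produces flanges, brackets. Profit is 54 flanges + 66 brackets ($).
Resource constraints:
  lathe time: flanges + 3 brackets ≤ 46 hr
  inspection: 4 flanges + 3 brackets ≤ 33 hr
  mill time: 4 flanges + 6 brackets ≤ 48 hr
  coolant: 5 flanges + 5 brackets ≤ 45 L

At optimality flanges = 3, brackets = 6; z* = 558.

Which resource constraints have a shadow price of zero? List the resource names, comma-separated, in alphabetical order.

inspection, lathe time

lathe time: 21/46 (slack 25)
inspection: 30/33 (slack 3)
mill time: 48/48 (binding)
coolant: 45/45 (binding)
By complementary slackness, a constraint with positive slack has shadow price 0 → inspection, lathe time.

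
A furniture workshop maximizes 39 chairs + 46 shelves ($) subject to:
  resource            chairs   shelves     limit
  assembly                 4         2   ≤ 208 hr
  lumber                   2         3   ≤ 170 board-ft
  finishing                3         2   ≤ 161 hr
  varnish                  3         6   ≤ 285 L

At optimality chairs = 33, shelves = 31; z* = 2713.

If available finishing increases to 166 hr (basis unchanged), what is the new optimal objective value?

Binding: finishing and varnish. Non-binding: assembly (14 unused), lumber (11 unused).
By complementary slackness, y = 0 for the non-binding constraints.
The binding rows give the dual system: 3·y_finishing + 3·y_varnish = 39 and 2·y_finishing + 6·y_varnish = 46.
→ y_finishing = 8 and y_varnish = 5.
Δz = y_finishing·Δb = 8 × (5) = 40, so new z* = 2713 + 40 = 2753.

2753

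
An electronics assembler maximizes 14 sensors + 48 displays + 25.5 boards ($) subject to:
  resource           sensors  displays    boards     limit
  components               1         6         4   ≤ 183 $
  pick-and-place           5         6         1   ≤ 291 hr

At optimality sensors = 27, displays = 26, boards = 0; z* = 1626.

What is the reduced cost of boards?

At the optimum: components uses 183 of 183 (binding); pick-and-place uses 291 of 291 (binding).
The binding rows give the dual system: 1·y_components + 5·y_pick-and-place = 14 and 6·y_components + 6·y_pick-and-place = 48.
This yields shadow prices y_components = 6.5, y_pick-and-place = 1.5.
Reduced cost of boards: c₃ − yᵀa₃ = 25.5 − (6.5·4 + 1.5·1) = 25.5 − 27.5 = -2.

-2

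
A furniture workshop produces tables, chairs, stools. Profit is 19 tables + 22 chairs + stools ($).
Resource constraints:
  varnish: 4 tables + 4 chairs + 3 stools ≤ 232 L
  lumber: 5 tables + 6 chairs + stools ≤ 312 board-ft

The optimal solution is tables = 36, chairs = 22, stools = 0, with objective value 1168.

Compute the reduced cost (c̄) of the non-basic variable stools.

-5

Check each constraint at x*: varnish 232/232 (tight); lumber 312/312 (tight).
Dual feasibility on the basic columns requires 4·y_varnish + 5·y_lumber = 19, 4·y_varnish + 6·y_lumber = 22.
This yields shadow prices y_varnish = 1, y_lumber = 3.
Reduced cost of stools: c₃ − yᵀa₃ = 1 − (1·3 + 3·1) = 1 − 6 = -5.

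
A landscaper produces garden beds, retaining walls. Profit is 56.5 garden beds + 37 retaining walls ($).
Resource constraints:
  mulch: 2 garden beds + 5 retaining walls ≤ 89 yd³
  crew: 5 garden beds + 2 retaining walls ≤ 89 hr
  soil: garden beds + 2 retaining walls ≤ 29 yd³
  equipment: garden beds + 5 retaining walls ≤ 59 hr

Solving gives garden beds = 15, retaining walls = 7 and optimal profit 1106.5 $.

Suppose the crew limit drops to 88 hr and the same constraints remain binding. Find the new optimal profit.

1097

Check each constraint at x*: mulch 65/89 (slack 24); crew 89/89 (tight); soil 29/29 (tight); equipment 50/59 (slack 9).
Slack constraints have shadow price 0 (complementary slackness).
The binding rows give the dual system: 5·y_crew + 1·y_soil = 56.5 and 2·y_crew + 2·y_soil = 37.
→ y_crew = 9.5 and y_soil = 9.
Δz = y_crew·Δb = 9.5 × (-1) = -9.5, so new z* = 1106.5 − 9.5 = 1097.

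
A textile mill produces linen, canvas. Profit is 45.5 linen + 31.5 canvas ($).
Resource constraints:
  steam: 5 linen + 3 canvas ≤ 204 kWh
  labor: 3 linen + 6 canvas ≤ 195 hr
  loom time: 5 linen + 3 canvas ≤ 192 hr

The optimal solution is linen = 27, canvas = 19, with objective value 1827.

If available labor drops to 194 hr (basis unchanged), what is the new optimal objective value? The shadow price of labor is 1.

Δb = -1, so new z* = 1827 + (1)·(-1) = 1827 − 1 = 1826.

1826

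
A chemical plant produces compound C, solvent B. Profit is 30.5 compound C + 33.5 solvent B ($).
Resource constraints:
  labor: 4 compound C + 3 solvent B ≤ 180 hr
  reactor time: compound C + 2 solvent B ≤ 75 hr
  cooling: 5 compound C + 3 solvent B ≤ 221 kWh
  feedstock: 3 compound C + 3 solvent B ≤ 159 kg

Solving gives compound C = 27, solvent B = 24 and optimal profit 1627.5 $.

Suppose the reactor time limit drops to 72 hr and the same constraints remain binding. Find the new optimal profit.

1602

Check each constraint at x*: labor 180/180 (tight); reactor time 75/75 (tight); cooling 207/221 (slack 14); feedstock 153/159 (slack 6).
By complementary slackness, y = 0 for the non-binding constraints.
From A_Bᵀ y = c: 4·y_labor + 1·y_reactor time = 30.5; 3·y_labor + 2·y_reactor time = 33.5.
Solving: y_labor = 5.5, y_reactor time = 8.5.
Δz = y_reactor time·Δb = 8.5 × (-3) = -25.5, so new z* = 1627.5 − 25.5 = 1602.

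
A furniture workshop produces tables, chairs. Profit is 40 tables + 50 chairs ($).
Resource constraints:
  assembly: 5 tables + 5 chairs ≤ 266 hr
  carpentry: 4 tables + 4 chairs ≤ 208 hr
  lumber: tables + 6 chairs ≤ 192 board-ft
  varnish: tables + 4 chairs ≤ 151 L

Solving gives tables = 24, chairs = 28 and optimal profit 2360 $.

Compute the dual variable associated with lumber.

2

Check each constraint at x*: assembly 260/266 (slack 6); carpentry 208/208 (tight); lumber 192/192 (tight); varnish 136/151 (slack 15).
Slack constraints have shadow price 0 (complementary slackness).
The binding rows give the dual system: 4·y_carpentry + 1·y_lumber = 40 and 4·y_carpentry + 6·y_lumber = 50.
This yields shadow prices y_carpentry = 9.5, y_lumber = 2.
Shadow price of lumber = 2.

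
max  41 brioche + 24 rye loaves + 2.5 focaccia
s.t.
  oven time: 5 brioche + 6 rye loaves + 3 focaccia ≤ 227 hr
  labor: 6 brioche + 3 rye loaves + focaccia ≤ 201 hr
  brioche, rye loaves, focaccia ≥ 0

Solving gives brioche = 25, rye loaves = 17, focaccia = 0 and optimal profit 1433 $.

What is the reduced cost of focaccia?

-6.5

At the optimum: oven time uses 227 of 227 (binding); labor uses 201 of 201 (binding).
The binding rows give the dual system: 5·y_oven time + 6·y_labor = 41 and 6·y_oven time + 3·y_labor = 24.
→ y_oven time = 1 and y_labor = 6.
Reduced cost of focaccia: c₃ − yᵀa₃ = 2.5 − (1·3 + 6·1) = 2.5 − 9 = -6.5.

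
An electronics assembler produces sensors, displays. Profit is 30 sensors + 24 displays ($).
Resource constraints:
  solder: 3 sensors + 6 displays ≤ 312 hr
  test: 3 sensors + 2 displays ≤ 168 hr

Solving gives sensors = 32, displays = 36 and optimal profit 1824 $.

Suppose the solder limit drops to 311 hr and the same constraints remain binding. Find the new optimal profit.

1823

At the optimum: solder uses 312 of 312 (binding); test uses 168 of 168 (binding).
The binding rows give the dual system: 3·y_solder + 3·y_test = 30 and 6·y_solder + 2·y_test = 24.
→ y_solder = 1 and y_test = 9.
Δz = y_solder·Δb = 1 × (-1) = -1, so new z* = 1824 − 1 = 1823.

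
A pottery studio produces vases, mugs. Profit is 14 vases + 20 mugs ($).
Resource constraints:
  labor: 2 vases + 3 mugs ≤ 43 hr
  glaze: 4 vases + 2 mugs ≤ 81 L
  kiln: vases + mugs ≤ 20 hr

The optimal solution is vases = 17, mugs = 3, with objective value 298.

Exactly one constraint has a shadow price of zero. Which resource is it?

labor: 43/43 (binding)
glaze: 74/81 (slack 7)
kiln: 20/20 (binding)
By complementary slackness, a constraint with positive slack has shadow price 0 → glaze.

glaze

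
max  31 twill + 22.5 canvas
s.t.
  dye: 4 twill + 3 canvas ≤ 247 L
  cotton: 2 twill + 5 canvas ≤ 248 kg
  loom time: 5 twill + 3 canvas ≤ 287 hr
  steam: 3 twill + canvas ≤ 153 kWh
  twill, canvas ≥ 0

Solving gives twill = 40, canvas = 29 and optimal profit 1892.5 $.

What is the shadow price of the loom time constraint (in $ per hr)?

1

Check each constraint at x*: dye 247/247 (tight); cotton 225/248 (slack 23); loom time 287/287 (tight); steam 149/153 (slack 4).
Since cotton, steam are not tight, their duals are 0.
From A_Bᵀ y = c: 4·y_dye + 5·y_loom time = 31; 3·y_dye + 3·y_loom time = 22.5.
This yields shadow prices y_dye = 6.5, y_loom time = 1.
Shadow price of loom time = 1.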